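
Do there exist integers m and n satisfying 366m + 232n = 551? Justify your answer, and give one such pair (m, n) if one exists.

Both 366 and 232 are divisible by gcd(366, 232) = 2, hence so is any combination 366m + 232n.
However 551 leaves remainder 1 on division by 2.
Therefore 366m + 232n = 551 has no solution in integers.

No, no such integers exist.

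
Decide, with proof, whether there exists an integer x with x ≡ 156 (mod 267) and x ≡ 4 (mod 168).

No, no such integer exists.

gcd(267, 168) = 3. If x ≡ 156 (mod 267) and x ≡ 4 (mod 168), then x ≡ 156 (mod 3) and x ≡ 4 (mod 3).
But 156 mod 3 = 0 while 4 mod 3 = 1, a contradiction.
Therefore no such x exists.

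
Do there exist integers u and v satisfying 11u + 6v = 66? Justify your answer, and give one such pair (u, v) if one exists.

u = 0, v = 11

Since gcd(11, 6) = 1, every integer is an integer combination of 11 and 6.
Dividing repeatedly: 11 = 1·6 + 5, 6 = 1·5 + 1, 5 = 5·1 + 0.
Unwinding: 1 = 6 − 1·5 = 6 − (11 − 1·6) = −11 + 2·6, i.e. 11·(-1) + 6·2 = 1.
Times 66: 11·(-66) + 6·132 = 66, so (-66, 132) solves it.
The general solution is u = -66 + 6k, v = 132 − 11k; taking k = 11 gives the smaller pair u = 0, v = 11.
Indeed 11·0 + 6·11 = 0 + 66 = 66.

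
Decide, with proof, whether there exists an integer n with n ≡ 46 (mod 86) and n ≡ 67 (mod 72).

There is no such integer.

gcd(86, 72) = 2. If n ≡ 46 (mod 86) and n ≡ 67 (mod 72), then n ≡ 46 (mod 2) and n ≡ 67 (mod 2).
But 46 mod 2 = 0 while 67 mod 2 = 1, a contradiction.
Hence the system has no solution.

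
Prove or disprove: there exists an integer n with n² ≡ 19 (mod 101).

n = 76

Take n = 76. Then 76² = 5776 = 57·101 + 19, so 76² ≡ 19 (mod 101).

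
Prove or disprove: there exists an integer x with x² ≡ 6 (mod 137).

There is no such integer.

137 is prime, so by Euler's criterion 6 is a square mod 137 iff 6^((137−1)/2) = 6^68 ≡ 1 (mod 137).
Repeated squaring mod 137: 6^2 = 36 ≡ 36; 6^4 ≡ 36² = 1296 ≡ 63; 6^8 ≡ 63² = 3969 ≡ 133; 6^16 ≡ 133² = 17689 ≡ 16; 6^32 ≡ 16² = 256 ≡ 119; 6^64 ≡ 119² = 14161 ≡ 50.
Since 68 = 64 + 4, 6^68 ≡ 50 · 63; multiplying out mod 137: 50·63 = 3150 ≡ 136. Thus 6^68 ≡ 136 ≡ −1 (mod 137).
The value −1 means 6 is a non-residue modulo 137, so x² ≡ 6 (mod 137) is impossible.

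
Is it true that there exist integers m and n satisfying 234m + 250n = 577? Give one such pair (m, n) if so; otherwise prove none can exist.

gcd(234, 250) = 2, so every integer of the form 234m + 250n is a multiple of 2.
But 577 is not a multiple of 2 (it leaves remainder 1).
Therefore 234m + 250n = 577 has no solution in integers.

No, no such integers exist.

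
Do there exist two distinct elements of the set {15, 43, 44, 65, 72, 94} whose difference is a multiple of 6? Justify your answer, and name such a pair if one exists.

No such pair exists.

Reduce each element modulo 6: 15↦3, 43↦1, 44↦2, 65↦5, 72↦0, 94↦4.
All 6 residues are distinct, so no two elements differ by a multiple of 6.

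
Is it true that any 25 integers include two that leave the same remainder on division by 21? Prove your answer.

Yes, this is always true.

There are exactly 21 possible remainders on division by 21.
Placing 25 integers into 21 classes, some class receives at least two — say a and b.
That is, a and b leave the same remainder on division by 21, as claimed.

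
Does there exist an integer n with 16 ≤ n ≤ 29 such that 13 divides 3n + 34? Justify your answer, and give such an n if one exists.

n = 19 works, since 3·19 + 34 = 91 = 7·13.

n = 19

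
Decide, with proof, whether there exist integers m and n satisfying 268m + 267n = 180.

Since gcd(268, 267) = 1, every integer is an integer combination of 268 and 267.
Run the Euclidean algorithm on 268 and 267: 268 = 1·267 + 1, 267 = 267·1 + 0.
Unwinding: 1 = 268 − 1·267, i.e. 268·1 + 267·(-1) = 1.
Scaling by 180 gives the particular solution (m, n) = (180, -180).
Check: 268·180 + 267·(-180) = 48240 − 48060 = 180. ✓

m = 180, n = -180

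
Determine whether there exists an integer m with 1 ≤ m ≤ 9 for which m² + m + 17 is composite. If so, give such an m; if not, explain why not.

No, no such integer m in that range exists.

The values for m = 1, 2, …, 9 are 19, 23, 29, 37, 47, 59, 73, 89, 107, and each of these is prime.
So no value in the range makes the expression composite.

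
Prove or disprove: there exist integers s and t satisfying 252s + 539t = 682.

Any value of 252s + 539t is a multiple of gcd(252, 539) = 7.
But 682 is not a multiple of 7 (it leaves remainder 3).
Hence no integers s, t satisfy the equation.

No such integers exist.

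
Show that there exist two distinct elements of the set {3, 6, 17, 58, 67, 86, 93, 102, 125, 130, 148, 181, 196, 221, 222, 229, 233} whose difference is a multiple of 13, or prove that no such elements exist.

Both 6 and 58 leave remainder 6 on division by 13; their difference 52 = 4·13 is a multiple of 13.

Yes: 6 and 58.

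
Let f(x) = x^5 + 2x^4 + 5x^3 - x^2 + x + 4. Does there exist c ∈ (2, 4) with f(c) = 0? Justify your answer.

The endpoint values f(2) = 106 and f(4) = 1848 are both positive. Claim: f(x) > 0 for every x in (2, 4).
Substitute x = 2 + u, where 0 < u < 2 on the interval. Expanding, f(2 + u) = u^5 + 12u^4 + 61u^3 + 157u^2 + 201u + 106.
The nonzero coefficients here are all positive, so for u > 0 every term is positive (or zero), and the constant term 106 is strictly positive.
Therefore f(x) > 0 throughout (2, 4), and f has no zero there.

f has no root in that interval.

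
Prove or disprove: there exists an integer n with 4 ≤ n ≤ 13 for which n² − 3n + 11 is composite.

n = 10

At n = 10: 10² − 3·10 + 11 = 81 = 3·27, which is composite.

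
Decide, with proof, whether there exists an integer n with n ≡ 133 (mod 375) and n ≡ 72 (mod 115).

No, no such integer exists.

gcd(375, 115) = 5. If n ≡ 133 (mod 375) and n ≡ 72 (mod 115), then n ≡ 133 (mod 5) and n ≡ 72 (mod 5).
However 133 ≡ 3 and 72 ≡ 2 (mod 5), and 3 ≠ 2.
Hence the system has no solution.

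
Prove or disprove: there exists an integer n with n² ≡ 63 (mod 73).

Apply Euler's criterion with the prime 73: 63 is a quadratic residue iff 63^36 ≡ 1 (mod 73), and a non-residue iff it is ≡ −1.
Repeated squaring mod 73: 63^2 = 3969 ≡ 27; 63^4 ≡ 27² = 729 ≡ 72; 63^8 ≡ 72² = 5184 ≡ 1; 63^16 ≡ 1² = 1 ≡ 1; 63^32 ≡ 1² = 1 ≡ 1.
Since 36 = 32 + 4, 63^36 ≡ 1 · 72; multiplying out mod 73: 1·72 = 72 ≡ 72. Thus 63^36 ≡ 72 ≡ −1 (mod 73).
The value −1 means 63 is a non-residue modulo 73, so n² ≡ 63 (mod 73) is impossible.

There is no such integer.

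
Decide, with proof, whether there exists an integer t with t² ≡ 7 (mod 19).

t = 8

Take t = 8. Then 8² = 64 = 3·19 + 7, so 8² ≡ 7 (mod 19).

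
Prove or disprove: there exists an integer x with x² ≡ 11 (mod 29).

Apply Euler's criterion with the prime 29: 11 is a quadratic residue iff 11^14 ≡ 1 (mod 29), and a non-residue iff it is ≡ −1.
Repeated squaring mod 29: 11^2 = 121 ≡ 5; 11^4 ≡ 5² = 25 ≡ 25; 11^8 ≡ 25² = 625 ≡ 16.
Since 14 = 8 + 4 + 2, 11^14 ≡ 16 · 25 · 5; multiplying out mod 29: 16·25 = 400 ≡ 23, then 23·5 = 115 ≡ 28. Thus 11^14 ≡ 28 ≡ −1 (mod 29).
The value −1 means 11 is a non-residue modulo 29, so x² ≡ 11 (mod 29) is impossible.

There is no such integer.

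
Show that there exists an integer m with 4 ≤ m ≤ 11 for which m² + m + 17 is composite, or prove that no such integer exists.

The values for m = 4, 5, …, 11 are 37, 47, 59, 73, 89, 107, 127, 149, and each of these is prime.
So no value in the range makes the expression composite.

No such integer m in that range exists.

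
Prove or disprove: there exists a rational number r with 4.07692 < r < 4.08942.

Look for a denominator N such that an integer falls strictly between N·4.07692 and N·4.08942. N = 12 works: 12·4.07692 = 48.92304 < 49 < 49.07304 = 12·4.08942.
Hence 49/12 is a rational number with 4.07692 < 49/12 < 4.08942.

r = 49/12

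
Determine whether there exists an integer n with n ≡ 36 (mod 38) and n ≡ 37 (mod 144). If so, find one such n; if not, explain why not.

No such integer exists.

gcd(38, 144) = 2. If n ≡ 36 (mod 38) and n ≡ 37 (mod 144), then n ≡ 36 (mod 2) and n ≡ 37 (mod 2).
However 36 ≡ 0 and 37 ≡ 1 (mod 2), and 0 ≠ 1.
So no integer satisfies both congruences.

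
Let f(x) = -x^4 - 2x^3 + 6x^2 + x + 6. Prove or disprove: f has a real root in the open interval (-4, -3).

f(-4) = -30 and f(-3) = 30, which have opposite signs.
f is continuous everywhere (it is a polynomial), in particular on [-4, -3].
By the Intermediate Value Theorem, f takes the value 0 somewhere in the open interval.

Such a root exists.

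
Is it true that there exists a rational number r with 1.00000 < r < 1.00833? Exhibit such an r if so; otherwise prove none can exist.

Multiplying by 121: 121·1.00000 = 121.00000 and 121·1.00833 = 122.00793, so the integer 122 lies strictly between them.
So r = 122/121 works: it is a ratio of integers, and dividing 121·1.00000 < 122 < 121·1.00833 through by 121 gives 1.00000 < 122/121 < 1.00833.

r = 122/121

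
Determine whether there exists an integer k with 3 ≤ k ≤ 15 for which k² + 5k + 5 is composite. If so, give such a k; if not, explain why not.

k = 10

At k = 10: 10² + 5·10 + 5 = 155 = 5·31, which is composite.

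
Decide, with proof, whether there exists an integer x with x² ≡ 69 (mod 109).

Apply Euler's criterion with the prime 109: 69 is a quadratic residue iff 69^54 ≡ 1 (mod 109), and a non-residue iff it is ≡ −1.
Squaring successively (mod 109): 69^2 = 4761 ≡ 74; 69^4 ≡ 74² = 5476 ≡ 26; 69^8 ≡ 26² = 676 ≡ 22; 69^16 ≡ 22² = 484 ≡ 48; 69^32 ≡ 48² = 2304 ≡ 15.
Since 54 = 32 + 16 + 4 + 2, 69^54 ≡ 15 · 48 · 26 · 74; multiplying out mod 109: 15·48 = 720 ≡ 66, then 66·26 = 1716 ≡ 81, then 81·74 = 5994 ≡ 108. Thus 69^54 ≡ 108 ≡ −1 (mod 109).
By Euler's criterion 69 is a quadratic non-residue mod 109: no x satisfies x² ≡ 69 (mod 109).

There is no such integer.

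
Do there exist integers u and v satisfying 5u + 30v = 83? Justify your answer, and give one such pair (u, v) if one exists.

There are no such integers.

Any value of 5u + 30v is a multiple of gcd(5, 30) = 5.
But 83 is not a multiple of 5 (it leaves remainder 3).
Hence no integers u, v satisfy the equation.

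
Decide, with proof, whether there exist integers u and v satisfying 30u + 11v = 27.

u = 2, v = -3

30 and 11 are coprime, so 30u + 11v ranges over all of ℤ.
Dividing repeatedly: 30 = 2·11 + 8, 11 = 1·8 + 3, 8 = 2·3 + 2, 3 = 1·2 + 1, 2 = 2·1 + 0.
Working back up the chain: 1 = 3 − 1·2 = 3 − (8 − 2·3) = −8 + 3·3 = −8 + 3·(11 − 1·8) = 3·11 − 4·8 = 3·11 − 4·(30 − 2·11) = −4·30 + 11·11. So 30·(-4) + 11·11 = 1.
Multiplying through by 27: u = (-4)·27 = -108, v = 11·27 = 297 is a solution.
Adding 10·11 to u and subtracting 10·30 from v gives the tidier solution (2, -3).
Indeed 30·2 + 11·(-3) = 60 − 33 = 27.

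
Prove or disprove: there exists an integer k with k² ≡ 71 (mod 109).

k = 17 works: 17² = 289, and 289 − 71 = 218 = 2·109.

k = 17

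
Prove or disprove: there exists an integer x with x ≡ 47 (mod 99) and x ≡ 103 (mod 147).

gcd(99, 147) = 3. If x ≡ 47 (mod 99) and x ≡ 103 (mod 147), then x ≡ 47 (mod 3) and x ≡ 103 (mod 3).
However 47 ≡ 2 and 103 ≡ 1 (mod 3), and 2 ≠ 1.
Hence the system has no solution.

There is no such integer.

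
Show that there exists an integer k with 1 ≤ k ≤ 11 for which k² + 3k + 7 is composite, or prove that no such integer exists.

At k = 8: 8² + 3·8 + 7 = 95 = 5·19, which is composite.

k = 8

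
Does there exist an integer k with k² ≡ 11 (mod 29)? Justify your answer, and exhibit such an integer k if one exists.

Apply Euler's criterion with the prime 29: 11 is a quadratic residue iff 11^14 ≡ 1 (mod 29), and a non-residue iff it is ≡ −1.
Repeated squaring mod 29: 11^2 = 121 ≡ 5; 11^4 ≡ 5² = 25 ≡ 25; 11^8 ≡ 25² = 625 ≡ 16.
Since 14 = 8 + 4 + 2, 11^14 ≡ 16 · 25 · 5; multiplying out mod 29: 16·25 = 400 ≡ 23, then 23·5 = 115 ≡ 28. Thus 11^14 ≡ 28 ≡ −1 (mod 29).
By Euler's criterion 11 is a quadratic non-residue mod 29: no k satisfies k² ≡ 11 (mod 29).

No such integer exists.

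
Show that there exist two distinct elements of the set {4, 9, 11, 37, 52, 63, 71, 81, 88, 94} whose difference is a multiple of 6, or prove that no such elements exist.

4 and 52 are such a pair.

Reduce each element mod 6: 4↦4, 9↦3, 11↦5, 37↦1, 52↦4, 63↦3, 71↦5, 81↦3, 88↦4, 94↦4. The residue 4 repeats (at 4 and 52), and 52 − 4 = 48 = 8·6.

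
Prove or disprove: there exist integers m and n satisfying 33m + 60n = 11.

Both 33 and 60 are divisible by gcd(33, 60) = 3, hence so is any combination 33m + 60n.
However 11 leaves remainder 2 on division by 3.
Therefore 33m + 60n = 11 has no solution in integers.

There are no such integers.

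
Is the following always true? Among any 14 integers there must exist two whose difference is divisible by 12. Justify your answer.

Each integer lies in one of the 12 residue classes modulo 12.
With 14 integers and only 12 classes, the pigeonhole principle forces two of them, say a and b, into the same class.
Their difference a − b is then a multiple of 12.

True.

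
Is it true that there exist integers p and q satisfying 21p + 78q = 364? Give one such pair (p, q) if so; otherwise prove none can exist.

There are no such integers.

gcd(21, 78) = 3, so every integer of the form 21p + 78q is a multiple of 3.
But 364 = 3·121 + 1, so 3 ∤ 364.
Therefore 21p + 78q = 364 has no solution in integers.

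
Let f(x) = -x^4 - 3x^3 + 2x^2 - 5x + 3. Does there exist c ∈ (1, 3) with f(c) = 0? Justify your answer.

f(1) = -4 and f(3) = -156, both negative, so a sign-change argument is unavailable; we show f keeps this sign on the whole interval.
Shift to the endpoint 1: with x = 1 + u (0 < u < 2), one computes f(1 + u) = -u^4 - 7u^3 - 13u^2 - 14u - 4.
The nonzero coefficients here are all negative, so for u > 0 every term is negative (or zero), and the constant term -4 is strictly negative.
So f is strictly negative on (1, 3); no root exists in the interval.

No.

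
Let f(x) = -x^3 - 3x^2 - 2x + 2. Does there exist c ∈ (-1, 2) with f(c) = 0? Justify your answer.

f(-1) = 2 and f(2) = -22, which have opposite signs.
Since f is a polynomial it is continuous on [-1, 2].
The Intermediate Value Theorem then guarantees some c ∈ (-1, 2) with f(c) = 0.

Yes, f has a root in the interval.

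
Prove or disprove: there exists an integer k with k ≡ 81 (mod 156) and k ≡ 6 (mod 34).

No such integer exists.

Reduce both congruences modulo 2, which divides 156 and 34: they say k ≡ 81 (mod 2) and k ≡ 6 (mod 2).
These are incompatible: 81 − 6 = 75 is not divisible by 2.
Therefore no such k exists.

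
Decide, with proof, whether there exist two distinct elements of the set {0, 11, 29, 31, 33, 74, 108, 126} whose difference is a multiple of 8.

Residues mod 8: 0↦0, 11↦3, 29↦5, 31↦7, 33↦1, 74↦2, 108↦4, 126↦6.
These 8 residues are pairwise different, hence no difference of two elements is divisible by 8.

No such pair exists.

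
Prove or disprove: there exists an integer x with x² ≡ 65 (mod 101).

x = 60

Take x = 60. Then 60² = 3600 = 35·101 + 65, so 60² ≡ 65 (mod 101).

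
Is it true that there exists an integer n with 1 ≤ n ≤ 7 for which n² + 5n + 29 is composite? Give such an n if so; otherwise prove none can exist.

At n = 4: 4² + 5·4 + 29 = 65 = 5·13, which is composite.

n = 4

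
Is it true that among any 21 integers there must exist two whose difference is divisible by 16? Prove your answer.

Yes.

There are exactly 16 possible remainders on division by 16.
Placing 21 integers into 16 classes, some class receives at least two — say a and b.
Equal remainders mean a − b ≡ 0 (mod 16), so 16 divides their difference.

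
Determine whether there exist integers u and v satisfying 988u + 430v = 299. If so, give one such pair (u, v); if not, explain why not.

No such integers exist.

Both 988 and 430 are divisible by gcd(988, 430) = 2, hence so is any combination 988u + 430v.
But 299 is not a multiple of 2 (it leaves remainder 1).
So the equation is unsolvable over ℤ.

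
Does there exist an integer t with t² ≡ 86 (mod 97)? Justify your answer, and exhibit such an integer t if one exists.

t = 59

t = 59 works: 59² = 3481, and 3481 − 86 = 3395 = 35·97.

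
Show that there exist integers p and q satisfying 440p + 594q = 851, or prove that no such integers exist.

There are no such integers.

gcd(440, 594) = 22, so every integer of the form 440p + 594q is a multiple of 22.
But 851 = 22·38 + 15, so 22 ∤ 851.
Therefore 440p + 594q = 851 has no solution in integers.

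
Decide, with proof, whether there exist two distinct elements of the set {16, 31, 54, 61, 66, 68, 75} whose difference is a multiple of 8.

No, no such pair exists.

Two integers differ by a multiple of 8 exactly when they have the same residue mod 8. The residues are 16↦0, 31↦7, 54↦6, 61↦5, 66↦2, 68↦4, 75↦3.
All 7 residues are distinct, so no two elements differ by a multiple of 8.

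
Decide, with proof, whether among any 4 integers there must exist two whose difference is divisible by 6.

Take the 4 consecutive integers 18, 19, 20, 21: their residues mod 6 are all distinct because 4 ≤ 6.
The differences between them range over 1, …, 3, none of which is divisible by 6.

No, the set {18, 19, 20, 21} is a counterexample.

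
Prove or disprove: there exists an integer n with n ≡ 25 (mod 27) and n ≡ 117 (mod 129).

No such integer exists.

gcd(27, 129) = 3. If n ≡ 25 (mod 27) and n ≡ 117 (mod 129), then n ≡ 25 (mod 3) and n ≡ 117 (mod 3).
However 25 ≡ 1 and 117 ≡ 0 (mod 3), and 1 ≠ 0.
Hence the system has no solution.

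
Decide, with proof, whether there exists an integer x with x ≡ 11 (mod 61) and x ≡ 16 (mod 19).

gcd(61, 19) = 1, so the Chinese Remainder Theorem guarantees exactly one residue class mod 1159 satisfying both.
Write x = 11 + 61t and require 11 + 61t ≡ 16 (mod 19), i.e. 61t ≡ 5 (mod 19).
61 ≡ 4 (mod 19), so this reads 4t ≡ 5 (mod 19). To invert 4 modulo 19: 19 = 4·4 + 3, 4 = 1·3 + 1, 3 = 3·1 + 0, and unwinding, 1 = 4 − 1·3 = 4 − (19 − 4·4) = −19 + 5·4. Thus 4⁻¹ ≡ 5 (mod 19).
Multiplying by 5: t ≡ 5·5 = 25 ≡ 6 (mod 19).
Taking t = 6 gives x = 11 + 61·6 = 377.
Check: 377 mod 61 = 11, 377 mod 19 = 16. ✓

x = 377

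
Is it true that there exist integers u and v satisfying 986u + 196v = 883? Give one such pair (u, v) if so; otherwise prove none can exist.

Both 986 and 196 are divisible by gcd(986, 196) = 2, hence so is any combination 986u + 196v.
But 883 is not a multiple of 2 (it leaves remainder 1).
Therefore 986u + 196v = 883 has no solution in integers.

There are no such integers.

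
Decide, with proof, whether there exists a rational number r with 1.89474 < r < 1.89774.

Look for a denominator N such that an integer falls strictly between N·1.89474 and N·1.89774. N = 29 works: 29·1.89474 = 54.94746 < 55 < 55.03446 = 29·1.89774.
Hence 55/29 is a rational number with 1.89474 < 55/29 < 1.89774.

r = 55/29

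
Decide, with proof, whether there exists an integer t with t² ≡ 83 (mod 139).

t = 19 works: 19² = 361, and 361 − 83 = 278 = 2·139.

t = 19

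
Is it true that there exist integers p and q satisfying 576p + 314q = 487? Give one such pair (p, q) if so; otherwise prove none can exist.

Both 576 and 314 are divisible by gcd(576, 314) = 2, hence so is any combination 576p + 314q.
But 487 is not a multiple of 2 (it leaves remainder 1).
So the equation is unsolvable over ℤ.

No such integers exist.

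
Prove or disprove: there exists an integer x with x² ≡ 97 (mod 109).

x = 36

Take x = 36. Then 36² = 1296 = 11·109 + 97, so 36² ≡ 97 (mod 109).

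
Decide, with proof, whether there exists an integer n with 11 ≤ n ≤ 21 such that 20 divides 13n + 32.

n = 16

For n = 11, 12, …, 15 the values 175, 188, 201, 214, 227 are not multiples of 20. At n = 16 we get 13·16 + 32 = 240, and 240 = 20·12.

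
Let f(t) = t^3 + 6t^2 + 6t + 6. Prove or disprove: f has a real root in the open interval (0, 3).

No such root exists.

f(0) = 6 and f(3) = 105, both positive, so a sign-change argument is unavailable; we show f keeps this sign on the whole interval.
Every nonzero coefficient of f(t) = t^3 + 6t^2 + 6t + 6 is positive; for t > 0 each term then has that sign, and the constant term 6 is strictly positive.
Therefore f(t) > 0 throughout (0, 3), and f has no zero there.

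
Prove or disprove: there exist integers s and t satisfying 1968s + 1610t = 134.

Since gcd(1968, 1610) = 2 and 134 = 2·67, Bézout's identity guarantees a solution.
Dividing through by 2 reduces the equation to 984s + 805t = 67.
Dividing repeatedly: 984 = 1·805 + 179, 805 = 4·179 + 89, 179 = 2·89 + 1, 89 = 89·1 + 0.
Working back up the chain: 1 = 179 − 2·89 = 179 − 2·(805 − 4·179) = −2·805 + 9·179 = −2·805 + 9·(984 − 1·805) = 9·984 − 11·805. So 984·9 + 805·(-11) = 1.
Scaling by 67 gives the particular solution (s, t) = (603, -737).
Indeed 1968·603 + 1610·(-737) = 1186704 − 1186570 = 134.

s = 603, t = -737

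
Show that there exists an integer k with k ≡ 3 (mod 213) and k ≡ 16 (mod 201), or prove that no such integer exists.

Both moduli are multiples of 3 = gcd(213, 201), so any solution would satisfy k ≡ 3 and k ≡ 16 modulo 3 simultaneously.
But 3 mod 3 = 0 while 16 mod 3 = 1, a contradiction.
So no integer satisfies both congruences.

No such integer exists.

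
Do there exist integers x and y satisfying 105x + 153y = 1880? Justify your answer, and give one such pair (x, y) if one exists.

gcd(105, 153) = 3, so every integer of the form 105x + 153y is a multiple of 3.
But 1880 = 3·626 + 2, so 3 ∤ 1880.
Hence no integers x, y satisfy the equation.

No, no such integers exist.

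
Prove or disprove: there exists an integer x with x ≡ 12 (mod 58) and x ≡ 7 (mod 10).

No, no such integer exists.

Both moduli are multiples of 2 = gcd(58, 10), so any solution would satisfy x ≡ 12 and x ≡ 7 modulo 2 simultaneously.
But 12 mod 2 = 0 while 7 mod 2 = 1, a contradiction.
So no integer satisfies both congruences.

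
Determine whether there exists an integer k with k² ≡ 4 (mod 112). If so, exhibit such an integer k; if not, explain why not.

Take k = 2. Then 2² = 4, and since 0 ≤ 4 < 112 this is already reduced: 2² ≡ 4 (mod 112).

k = 2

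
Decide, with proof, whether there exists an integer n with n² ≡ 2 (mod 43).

Apply Euler's criterion with the prime 43: 2 is a quadratic residue iff 2^21 ≡ 1 (mod 43), and a non-residue iff it is ≡ −1.
Squaring successively (mod 43): 2^2 = 4 ≡ 4; 2^4 ≡ 4² = 16 ≡ 16; 2^8 ≡ 16² = 256 ≡ 41; 2^16 ≡ 41² = 1681 ≡ 4.
Since 21 = 16 + 4 + 1, 2^21 ≡ 4 · 16 · 2; multiplying out mod 43: 4·16 = 64 ≡ 21, then 21·2 = 42 ≡ 42. Thus 2^21 ≡ 42 ≡ −1 (mod 43).
The value −1 means 2 is a non-residue modulo 43, so n² ≡ 2 (mod 43) is impossible.

No such integer exists.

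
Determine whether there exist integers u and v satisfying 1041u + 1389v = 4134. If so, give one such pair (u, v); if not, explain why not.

u = 44, v = -30

gcd(1041, 1389) = 3, and 3 divides 4134, so integer solutions exist.
Dividing through by 3 reduces the equation to 347u + 463v = 1378.
Dividing repeatedly: 463 = 1·347 + 116, 347 = 2·116 + 115, 116 = 1·115 + 1, 115 = 115·1 + 0.
Unwinding: 1 = 116 − 1·115 = 116 − (347 − 2·116) = −347 + 3·116 = −347 + 3·(463 − 1·347) = 3·463 − 4·347, i.e. 347·(-4) + 463·3 = 1.
Times 1378: 347·(-5512) + 463·4134 = 1378, so (-5512, 4134) solves it.
Shifting by a multiple of (463, −347) keeps it a solution: u = -5512 + 12·463 = 44, v = 4134 − 12·347 = -30.
Check: 1041·44 + 1389·(-30) = 45804 − 41670 = 4134. ✓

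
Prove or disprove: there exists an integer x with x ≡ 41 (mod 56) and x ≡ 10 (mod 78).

There is no such integer.

Both moduli are multiples of 2 = gcd(56, 78), so any solution would satisfy x ≡ 41 and x ≡ 10 modulo 2 simultaneously.
These are incompatible: 41 − 10 = 31 is not divisible by 2.
Hence the system has no solution.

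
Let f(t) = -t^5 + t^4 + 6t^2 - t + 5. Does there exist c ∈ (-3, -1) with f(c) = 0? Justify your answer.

f(-3) = 386 and f(-1) = 14, both positive, so a sign-change argument is unavailable; we show f keeps this sign on the whole interval.
Shift to the endpoint -1: with t = -1 − u (0 < u < 2), one computes f(-1 − u) = u^5 + 6u^4 + 14u^3 + 22u^2 + 22u + 14.
All 6 nonzero coefficients of this polynomial in u are positive; hence for u > 0 the value is a sum of positive terms (the constant 14 among them).
So f is strictly positive on (-3, -1); no root exists in the interval.

No.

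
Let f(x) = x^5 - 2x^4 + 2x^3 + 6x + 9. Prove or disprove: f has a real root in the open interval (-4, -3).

f(-4) = -1679 and f(-3) = -468, both negative, so a sign-change argument is unavailable; we show f keeps this sign on the whole interval.
Shift to the endpoint -3: with x = -3 − u (0 < u < 1), one computes f(-3 − u) = -u^5 - 17u^4 - 116u^3 - 396u^2 - 681u - 468.
The nonzero coefficients here are all negative, so for u > 0 every term is negative (or zero), and the constant term -468 is strictly negative.
So f is strictly negative on (-4, -3); no root exists in the interval.

f has no root in that interval.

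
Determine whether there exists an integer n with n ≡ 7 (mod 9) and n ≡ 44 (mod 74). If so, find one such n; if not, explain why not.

n = 340

The moduli 9 and 74 are coprime, so by the Chinese Remainder Theorem a unique solution modulo 666 exists.
Write n = 7 + 9t and require 7 + 9t ≡ 44 (mod 74), i.e. 9t ≡ 37 (mod 74).
Invert 9 mod 74 by the Euclidean algorithm: 74 = 8·9 + 2, 9 = 4·2 + 1, 2 = 2·1 + 0; back-substituting, 1 = 9 − 4·2 = 9 − 4·(74 − 8·9) = −4·74 + 33·9. Hence 9·33 ≡ 1, so 9⁻¹ ≡ 33 (mod 74).
Multiplying by 33: t ≡ 33·37 = 1221 ≡ 37 (mod 74).
Taking t = 37 gives n = 7 + 9·37 = 340.
Verify: 340 = 37·9 + 7 and 340 = 4·74 + 44. ✓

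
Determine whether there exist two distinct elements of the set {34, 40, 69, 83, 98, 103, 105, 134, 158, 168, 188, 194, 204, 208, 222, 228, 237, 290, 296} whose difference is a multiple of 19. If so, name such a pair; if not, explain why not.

No such pair exists.

Residues mod 19: 34↦15, 40↦2, 69↦12, 83↦7, 98↦3, 103↦8, 105↦10, 134↦1, 158↦6, 168↦16, 188↦17, 194↦4, 204↦14, 208↦18, 222↦13, 228↦0, 237↦9, 290↦5, 296↦11.
These 19 residues are pairwise different, hence no difference of two elements is divisible by 19.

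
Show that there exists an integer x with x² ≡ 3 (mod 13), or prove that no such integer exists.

x = 9 works: 9² = 81, and 81 − 3 = 78 = 6·13.

x = 9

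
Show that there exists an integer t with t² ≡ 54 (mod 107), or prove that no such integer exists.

Apply Euler's criterion with the prime 107: 54 is a quadratic residue iff 54^53 ≡ 1 (mod 107), and a non-residue iff it is ≡ −1.
Repeated squaring mod 107: 54^2 = 2916 ≡ 27; 54^4 ≡ 27² = 729 ≡ 87; 54^8 ≡ 87² = 7569 ≡ 79; 54^16 ≡ 79² = 6241 ≡ 35; 54^32 ≡ 35² = 1225 ≡ 48.
Since 53 = 32 + 16 + 4 + 1, 54^53 ≡ 48 · 35 · 87 · 54; multiplying out mod 107: 48·35 = 1680 ≡ 75, then 75·87 = 6525 ≡ 105, then 105·54 = 5670 ≡ 106. Thus 54^53 ≡ 106 ≡ −1 (mod 107).
The value −1 means 54 is a non-residue modulo 107, so t² ≡ 54 (mod 107) is impossible.

No such integer exists.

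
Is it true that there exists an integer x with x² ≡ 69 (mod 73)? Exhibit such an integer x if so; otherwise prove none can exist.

x = 19

Take x = 19. Then 19² = 361 = 4·73 + 69, so 19² ≡ 69 (mod 73).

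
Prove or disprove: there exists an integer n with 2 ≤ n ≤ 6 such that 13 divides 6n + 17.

No such integer n in that range exists.

The values of 6n + 17 for n = 2, 3, …, 6 are 29, 35, 41, 47, 53; reduced mod 13 these are 3, 9, 2, 8, 1.
None is 0, so 13 never divides 6n + 17 on this range.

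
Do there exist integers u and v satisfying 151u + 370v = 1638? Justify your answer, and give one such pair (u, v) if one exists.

Since gcd(151, 370) = 1, every integer is an integer combination of 151 and 370.
Euclidean algorithm: 370 = 2·151 + 68, 151 = 2·68 + 15, 68 = 4·15 + 8, 15 = 1·8 + 7, 8 = 1·7 + 1, 7 = 7·1 + 0.
Working back up the chain: 1 = 8 − 1·7 = 8 − (15 − 1·8) = −15 + 2·8 = −15 + 2·(68 − 4·15) = 2·68 − 9·15 = 2·68 − 9·(151 − 2·68) = −9·151 + 20·68 = −9·151 + 20·(370 − 2·151) = 20·370 − 49·151. So 151·(-49) + 370·20 = 1.
Times 1638: 151·(-80262) + 370·32760 = 1638, so (-80262, 32760) solves it.
Shifting by a multiple of (370, −151) keeps it a solution: u = -80262 + 217·370 = 28, v = 32760 − 217·151 = -7.
Indeed 151·28 + 370·(-7) = 4228 − 2590 = 1638.

u = 28, v = -7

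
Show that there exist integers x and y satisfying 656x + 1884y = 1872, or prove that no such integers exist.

x = 336, y = -116

Every value of 656x + 1884y is a multiple of gcd(656, 1884) = 4; since 4 ∣ 1872, solutions exist.
Dividing through by 4 reduces the equation to 164x + 471y = 468.
Dividing repeatedly: 471 = 2·164 + 143, 164 = 1·143 + 21, 143 = 6·21 + 17, 21 = 1·17 + 4, 17 = 4·4 + 1, 4 = 4·1 + 0.
Working back up the chain: 1 = 17 − 4·4 = 17 − 4·(21 − 1·17) = −4·21 + 5·17 = −4·21 + 5·(143 − 6·21) = 5·143 − 34·21 = 5·143 − 34·(164 − 1·143) = −34·164 + 39·143 = −34·164 + 39·(471 − 2·164) = 39·471 − 112·164. So 164·(-112) + 471·39 = 1.
Scaling by 468 gives the particular solution (x, y) = (-52416, 18252).
Adding 112·471 to x and subtracting 112·164 from y gives the tidier solution (336, -116).
Indeed 656·336 + 1884·(-116) = 220416 − 218544 = 1872.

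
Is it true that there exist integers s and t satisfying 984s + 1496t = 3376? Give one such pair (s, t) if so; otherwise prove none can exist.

s = 46, t = -28

gcd(984, 1496) = 8, and 8 divides 3376, so integer solutions exist.
Dividing through by 8 reduces the equation to 123s + 187t = 422.
Dividing repeatedly: 187 = 1·123 + 64, 123 = 1·64 + 59, 64 = 1·59 + 5, 59 = 11·5 + 4, 5 = 1·4 + 1, 4 = 4·1 + 0.
Working back up the chain: 1 = 5 − 1·4 = 5 − (59 − 11·5) = −59 + 12·5 = −59 + 12·(64 − 1·59) = 12·64 − 13·59 = 12·64 − 13·(123 − 1·64) = −13·123 + 25·64 = −13·123 + 25·(187 − 1·123) = 25·187 − 38·123. So 123·(-38) + 187·25 = 1.
Multiplying through by 422: s = (-38)·422 = -16036, t = 25·422 = 10550 is a solution.
The general solution is s = -16036 + 187k, t = 10550 − 123k; taking k = 86 gives the smaller pair s = 46, t = -28.
Indeed 984·46 + 1496·(-28) = 45264 − 41888 = 3376.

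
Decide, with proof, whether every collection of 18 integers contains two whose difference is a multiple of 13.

Yes.

Partition the integers by their residue mod 13; there are 13 classes.
Placing 18 integers into 13 classes, some class receives at least two — say a and b.
Their difference a − b is then a multiple of 13.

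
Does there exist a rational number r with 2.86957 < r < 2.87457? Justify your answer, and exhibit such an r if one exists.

r = 89/31

Scale by 31: the interval becomes (88.95667, 89.11167), which contains the integer 89.
Dividing back, 2.86957 < 89/31 < 2.87457, and 89/31 is rational.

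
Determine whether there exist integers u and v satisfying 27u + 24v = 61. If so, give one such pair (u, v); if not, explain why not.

No such integers exist.

Both 27 and 24 are divisible by gcd(27, 24) = 3, hence so is any combination 27u + 24v.
However 61 leaves remainder 1 on division by 3.
Therefore 27u + 24v = 61 has no solution in integers.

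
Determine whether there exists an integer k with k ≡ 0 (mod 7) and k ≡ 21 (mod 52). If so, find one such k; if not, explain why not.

gcd(7, 52) = 1, so the Chinese Remainder Theorem guarantees exactly one residue class mod 364 satisfying both.
Write k = 0 + 7t and require 0 + 7t ≡ 21 (mod 52), i.e. 7t ≡ 21 (mod 52).
Since 7·15 = 105 = 2·52 + 1, the inverse of 7 mod 52 is 15.
Therefore t ≡ 15·21 = 315 ≡ 3 (mod 52).
With t = 3: k = 0 + 7·3 = 21.
Verify: 21 = 3·7 + 0 and 21 = 0·52 + 21. ✓

k = 21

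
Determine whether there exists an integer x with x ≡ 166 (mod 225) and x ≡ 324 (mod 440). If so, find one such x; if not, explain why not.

There is no such integer.

Reduce both congruences modulo 5, which divides 225 and 440: they say x ≡ 166 (mod 5) and x ≡ 324 (mod 5).
These are incompatible: 166 − 324 = -158 is not divisible by 5.
Hence the system has no solution.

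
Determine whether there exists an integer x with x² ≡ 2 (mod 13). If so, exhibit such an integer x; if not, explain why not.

Squares mod 13 repeat after x = 6 (as (−x)² = x²); for x = 0..6 they are 0, 1, 4, 9, 3, 12, 10.
The set of squares mod 13 is therefore {0, 1, 3, 4, 9, 10, 12}, which does not contain 2.
Therefore x² ≡ 2 (mod 13) has no solution.

No, no such integer exists.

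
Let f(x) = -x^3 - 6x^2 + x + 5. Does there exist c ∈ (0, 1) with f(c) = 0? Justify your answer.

f(0) = 5 and f(1) = -1, which have opposite signs.
Since f is a polynomial it is continuous on [0, 1].
So by the Intermediate Value Theorem there is a c strictly between 0 and 1 with f(c) = 0.

Yes, f has a root in the interval.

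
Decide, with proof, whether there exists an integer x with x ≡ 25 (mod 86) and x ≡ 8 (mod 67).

The moduli 86 and 67 are coprime, so by the Chinese Remainder Theorem a unique solution modulo 5762 exists.
Any solution of the first congruence is x = 25 + 86t; substituting into the second, 86t ≡ 8 − 25 ≡ 50 (mod 67).
86 ≡ 19 (mod 67), so this reads 19t ≡ 50 (mod 67). To invert 19 modulo 67: 67 = 3·19 + 10, 19 = 1·10 + 9, 10 = 1·9 + 1, 9 = 9·1 + 0, and unwinding, 1 = 10 − 1·9 = 10 − (19 − 1·10) = −19 + 2·10 = −19 + 2·(67 − 3·19) = 2·67 − 7·19. Thus 19⁻¹ ≡ -7 ≡ 60 (mod 67).
Multiplying by 60: t ≡ 60·50 = 3000 ≡ 52 (mod 67).
With t = 52: x = 25 + 86·52 = 4497.
Verify: 4497 = 52·86 + 25 and 4497 = 67·67 + 8. ✓

x = 4497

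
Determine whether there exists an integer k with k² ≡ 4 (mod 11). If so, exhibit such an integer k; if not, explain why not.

k = 9

Take k = 9. Then 9² = 81 = 7·11 + 4, so 9² ≡ 4 (mod 11).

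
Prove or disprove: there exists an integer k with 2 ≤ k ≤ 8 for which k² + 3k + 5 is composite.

k = 8

At k = 8: 8² + 3·8 + 5 = 93 = 3·31, which is composite.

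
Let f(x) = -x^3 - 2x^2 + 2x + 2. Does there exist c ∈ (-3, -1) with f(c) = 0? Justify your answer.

Yes, such a c exists.

f(-3) = 5 and f(-1) = -1, which have opposite signs.
f is continuous everywhere (it is a polynomial), in particular on [-3, -1].
By the Intermediate Value Theorem f must vanish at some point of (-3, -1).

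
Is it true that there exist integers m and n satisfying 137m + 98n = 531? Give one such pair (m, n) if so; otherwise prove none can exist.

137 and 98 are coprime, so 137m + 98n ranges over all of ℤ.
Euclidean algorithm: 137 = 1·98 + 39, 98 = 2·39 + 20, 39 = 1·20 + 19, 20 = 1·19 + 1, 19 = 19·1 + 0.
Unwinding: 1 = 20 − 1·19 = 20 − (39 − 1·20) = −39 + 2·20 = −39 + 2·(98 − 2·39) = 2·98 − 5·39 = 2·98 − 5·(137 − 1·98) = −5·137 + 7·98, i.e. 137·(-5) + 98·7 = 1.
Times 531: 137·(-2655) + 98·3717 = 531, so (-2655, 3717) solves it.
The general solution is m = -2655 + 98k, n = 3717 − 137k; taking k = 28 gives the smaller pair m = 89, n = -119.
Check: 137·89 + 98·(-119) = 12193 − 11662 = 531. ✓

m = 89, n = -119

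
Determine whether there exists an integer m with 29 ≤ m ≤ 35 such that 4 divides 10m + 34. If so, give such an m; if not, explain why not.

m = 29 works, since 10·29 + 34 = 324 = 81·4.

m = 29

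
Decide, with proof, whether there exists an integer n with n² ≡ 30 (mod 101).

n = 38

Take n = 38. Then 38² = 1444 = 14·101 + 30, so 38² ≡ 30 (mod 101).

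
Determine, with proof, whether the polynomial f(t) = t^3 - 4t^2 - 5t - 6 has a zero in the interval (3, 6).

f(3) = -30 and f(6) = 36, which have opposite signs.
f is continuous everywhere (it is a polynomial), in particular on [3, 6].
By the Intermediate Value Theorem, f takes the value 0 somewhere in the open interval.

Such a root exists.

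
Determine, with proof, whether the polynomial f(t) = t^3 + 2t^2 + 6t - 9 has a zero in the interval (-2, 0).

No.

Evaluate at the endpoints: f(-2) = -21, f(0) = -9 — same sign (negative).
The derivative f'(t) = 3t^2 + 4t + 6 is a quadratic with discriminant 4² − 4·3·6 = -56 < 0; it never vanishes, so it is always positive (sign of the leading coefficient).
So f is strictly increasing; between -2 and 0 its values lie between f(-2) = -21 and f(0) = -9, all negative. Therefore f has no root in (-2, 0).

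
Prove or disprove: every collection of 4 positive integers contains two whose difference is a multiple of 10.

No, the set {50, 51, 52, 53} is a counterexample.

Take the 4 consecutive integers 50, 51, 52, 53: their residues mod 10 are all distinct because 4 ≤ 10.
No two share a residue, so no pair has difference divisible by 10; the claim fails for this set.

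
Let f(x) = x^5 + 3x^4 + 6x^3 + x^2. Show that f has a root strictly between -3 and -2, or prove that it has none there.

The endpoint values f(-3) = -153 and f(-2) = -28 are both negative. Claim: f(x) < 0 for every x in (-3, -2).
Substitute x = -2 − u, where 0 < u < 1 on the interval. Expanding, f(-2 − u) = -u^5 - 7u^4 - 22u^3 - 43u^2 - 52u - 28.
All 6 nonzero coefficients of this polynomial in u are negative; hence for u > 0 the value is a sum of negative terms (the constant -28 among them).
So f is strictly negative on (-3, -2); no root exists in the interval.

f has no root in that interval.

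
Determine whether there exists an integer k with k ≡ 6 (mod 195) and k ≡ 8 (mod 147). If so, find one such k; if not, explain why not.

Reduce both congruences modulo 3, which divides 195 and 147: they say k ≡ 6 (mod 3) and k ≡ 8 (mod 3).
These are incompatible: 6 − 8 = -2 is not divisible by 3.
Therefore no such k exists.

There is no such integer.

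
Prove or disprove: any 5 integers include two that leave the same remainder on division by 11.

No; for instance {1, 2, 3, 4, 5} is a counterexample.

Try 5 consecutive integers, 1, 2, …, 5. Their remainders mod 11 are 1, 2, 3, 4, 5 — pairwise different, as any 5 ≤ 11 consecutive integers have distinct residues.
Hence this collection has no pair with equal remainders mod 11, disproving the claim.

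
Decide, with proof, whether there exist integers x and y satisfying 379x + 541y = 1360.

x = 25, y = -15

Since gcd(379, 541) = 1, every integer is an integer combination of 379 and 541.
Dividing repeatedly: 541 = 1·379 + 162, 379 = 2·162 + 55, 162 = 2·55 + 52, 55 = 1·52 + 3, 52 = 17·3 + 1, 3 = 3·1 + 0.
Working back up the chain: 1 = 52 − 17·3 = 52 − 17·(55 − 1·52) = −17·55 + 18·52 = −17·55 + 18·(162 − 2·55) = 18·162 − 53·55 = 18·162 − 53·(379 − 2·162) = −53·379 + 124·162 = −53·379 + 124·(541 − 1·379) = 124·541 − 177·379. So 379·(-177) + 541·124 = 1.
Multiplying through by 1360: x = (-177)·1360 = -240720, y = 124·1360 = 168640 is a solution.
Adding 445·541 to x and subtracting 445·379 from y gives the tidier solution (25, -15).
Indeed 379·25 + 541·(-15) = 9475 − 8115 = 1360.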